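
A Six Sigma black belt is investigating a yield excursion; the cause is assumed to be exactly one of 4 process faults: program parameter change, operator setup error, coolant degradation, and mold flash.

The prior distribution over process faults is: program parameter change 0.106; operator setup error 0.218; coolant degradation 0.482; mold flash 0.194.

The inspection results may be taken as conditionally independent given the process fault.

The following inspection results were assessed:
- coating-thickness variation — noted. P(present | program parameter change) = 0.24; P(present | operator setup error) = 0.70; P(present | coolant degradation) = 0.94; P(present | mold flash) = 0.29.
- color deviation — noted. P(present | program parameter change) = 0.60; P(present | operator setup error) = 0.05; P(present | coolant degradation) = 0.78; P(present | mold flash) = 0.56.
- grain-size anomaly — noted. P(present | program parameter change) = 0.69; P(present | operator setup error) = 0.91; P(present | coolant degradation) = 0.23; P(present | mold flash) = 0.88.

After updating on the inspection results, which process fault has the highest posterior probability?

By Bayes' rule with conditional independence, the unnormalized weight for each hypothesis is prior × ∏ likelihoods:
  program parameter change: 0.106 × 0.24 × 0.60 × 0.69 = 0.010532
  operator setup error: 0.218 × 0.70 × 0.05 × 0.91 = 0.0069433
  coolant degradation: 0.482 × 0.94 × 0.78 × 0.23 = 0.081283
  mold flash: 0.194 × 0.29 × 0.56 × 0.88 = 0.027725
The unnormalized weights sum to 0.12648.
P(program parameter change | evidence) ≈ 0.010532 / 0.12648 ≈ 0.083
P(operator setup error | evidence) ≈ 0.0069433 / 0.12648 ≈ 0.055
P(coolant degradation | evidence) ≈ 0.081283 / 0.12648 ≈ 0.643
P(mold flash | evidence) ≈ 0.027725 / 0.12648 ≈ 0.219
The largest is 0.643, so coolant degradation is most probable.

coolant degradation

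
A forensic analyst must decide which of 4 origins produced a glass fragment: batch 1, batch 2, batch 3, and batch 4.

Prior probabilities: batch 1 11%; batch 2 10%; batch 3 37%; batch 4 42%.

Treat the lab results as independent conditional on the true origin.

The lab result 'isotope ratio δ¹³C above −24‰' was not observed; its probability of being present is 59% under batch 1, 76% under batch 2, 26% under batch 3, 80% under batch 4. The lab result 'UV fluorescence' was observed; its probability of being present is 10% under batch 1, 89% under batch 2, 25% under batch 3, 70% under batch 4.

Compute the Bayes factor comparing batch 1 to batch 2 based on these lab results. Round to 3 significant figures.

Take the product of per-lab result likelihoods under each hypothesis (using 1 − P(present | H) for each absent lab result), then divide.
  batch 1: (1 − 0.59) × 0.10 = 0.041
  batch 2: (1 − 0.76) × 0.89 = 0.2136
Bayes factor = 0.041 / 0.2136 ≈ 0.192

0.192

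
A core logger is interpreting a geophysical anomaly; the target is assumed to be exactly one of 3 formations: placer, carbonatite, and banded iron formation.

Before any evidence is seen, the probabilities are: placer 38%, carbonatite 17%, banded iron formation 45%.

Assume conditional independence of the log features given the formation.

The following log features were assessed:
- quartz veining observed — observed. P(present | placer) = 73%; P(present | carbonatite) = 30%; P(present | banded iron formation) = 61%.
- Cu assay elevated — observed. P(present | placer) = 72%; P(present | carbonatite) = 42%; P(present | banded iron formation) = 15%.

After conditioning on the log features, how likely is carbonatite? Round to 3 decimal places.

0.082

For each hypothesis, the unnormalized posterior weight is prior × product of the log feature likelihoods:
  placer: 0.38 × 0.73 × 0.72 = 0.19973
  carbonatite: 0.17 × 0.30 × 0.42 = 0.02142
  banded iron formation: 0.45 × 0.61 × 0.15 = 0.041175
Marginal likelihood of the evidence = 0.26232.
P(carbonatite | evidence) = 0.02142 / 0.26232 ≈ 0.082.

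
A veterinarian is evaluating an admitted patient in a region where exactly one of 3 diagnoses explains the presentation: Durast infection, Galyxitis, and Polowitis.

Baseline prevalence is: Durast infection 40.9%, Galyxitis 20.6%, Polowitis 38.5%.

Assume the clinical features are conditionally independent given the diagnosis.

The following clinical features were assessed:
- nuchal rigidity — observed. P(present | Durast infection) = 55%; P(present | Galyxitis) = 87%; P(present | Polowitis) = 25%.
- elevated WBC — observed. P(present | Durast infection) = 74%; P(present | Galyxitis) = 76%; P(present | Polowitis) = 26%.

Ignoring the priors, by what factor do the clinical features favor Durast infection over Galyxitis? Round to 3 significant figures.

The Bayes factor is the ratio of the joint likelihoods of the clinical feature pattern under the two hypotheses.
  Durast infection: 0.55 × 0.74 = 0.407
  Galyxitis: 0.87 × 0.76 = 0.6612
Bayes factor = 0.407 / 0.6612 ≈ 0.616

0.616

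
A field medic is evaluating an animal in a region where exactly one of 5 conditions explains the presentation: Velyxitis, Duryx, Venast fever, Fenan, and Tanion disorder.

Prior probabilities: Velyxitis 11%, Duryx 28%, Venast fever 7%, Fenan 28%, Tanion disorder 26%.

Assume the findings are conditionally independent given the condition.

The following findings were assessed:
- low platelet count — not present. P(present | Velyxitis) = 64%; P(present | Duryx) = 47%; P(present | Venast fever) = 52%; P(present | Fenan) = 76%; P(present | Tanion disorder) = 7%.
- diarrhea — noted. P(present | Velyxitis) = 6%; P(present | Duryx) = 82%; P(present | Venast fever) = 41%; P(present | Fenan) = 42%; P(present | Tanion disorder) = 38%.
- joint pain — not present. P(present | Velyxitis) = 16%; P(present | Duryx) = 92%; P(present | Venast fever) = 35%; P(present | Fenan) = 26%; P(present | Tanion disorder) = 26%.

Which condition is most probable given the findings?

For each hypothesis, the unnormalized posterior weight is prior × product of the finding likelihoods (using 1 − P(present | H) for each absent finding):
  Velyxitis: 0.11 × (1 − 0.64) × 0.06 × (1 − 0.16) = 0.0019958
  Duryx: 0.28 × (1 − 0.47) × 0.82 × (1 − 0.92) = 0.009735
  Venast fever: 0.07 × (1 − 0.52) × 0.41 × (1 − 0.35) = 0.0089544
  Fenan: 0.28 × (1 − 0.76) × 0.42 × (1 − 0.26) = 0.020886
  Tanion disorder: 0.26 × (1 − 0.07) × 0.38 × (1 − 0.26) = 0.067994
Marginal likelihood of the evidence = 0.10957.
P(Velyxitis | evidence) ≈ 0.0019958 / 0.10957 ≈ 0.018
P(Duryx | evidence) ≈ 0.009735 / 0.10957 ≈ 0.089
P(Venast fever | evidence) ≈ 0.0089544 / 0.10957 ≈ 0.082
P(Fenan | evidence) ≈ 0.020886 / 0.10957 ≈ 0.191
P(Tanion disorder | evidence) ≈ 0.067994 / 0.10957 ≈ 0.621
The largest is 0.621, so Tanion disorder is most probable.

Tanion disorder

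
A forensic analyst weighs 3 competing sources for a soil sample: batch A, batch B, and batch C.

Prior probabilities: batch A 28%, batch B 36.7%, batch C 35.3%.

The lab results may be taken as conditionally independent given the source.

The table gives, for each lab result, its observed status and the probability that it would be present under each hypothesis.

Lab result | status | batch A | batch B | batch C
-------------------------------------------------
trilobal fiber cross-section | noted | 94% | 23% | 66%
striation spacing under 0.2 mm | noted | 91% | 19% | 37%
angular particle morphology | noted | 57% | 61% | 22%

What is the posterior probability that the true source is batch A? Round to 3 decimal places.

0.826

Multiply each prior by the joint likelihood of the lab result pattern:
  batch A: 0.280 × 0.94 × 0.91 × 0.57 = 0.13652
  batch B: 0.367 × 0.23 × 0.19 × 0.61 = 0.0097831
  batch C: 0.353 × 0.66 × 0.37 × 0.22 = 0.018965
Marginal likelihood of the evidence = 0.16527.
P(batch A | evidence) = 0.13652 / 0.16527 ≈ 0.826.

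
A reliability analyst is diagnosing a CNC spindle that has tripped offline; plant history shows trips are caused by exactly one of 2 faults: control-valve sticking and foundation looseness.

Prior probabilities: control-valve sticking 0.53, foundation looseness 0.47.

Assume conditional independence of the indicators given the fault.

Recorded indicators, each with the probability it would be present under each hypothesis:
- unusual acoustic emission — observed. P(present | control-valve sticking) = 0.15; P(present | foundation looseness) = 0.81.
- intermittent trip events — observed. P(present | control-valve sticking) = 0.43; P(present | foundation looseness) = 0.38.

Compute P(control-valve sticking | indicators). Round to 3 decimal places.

0.191

Multiply each prior by the joint likelihood of the indicator pattern:
  control-valve sticking: 0.53 × 0.15 × 0.43 = 0.034185
  foundation looseness: 0.47 × 0.81 × 0.38 = 0.14467
Normalizing constant Z = 0.034185 + 0.14467 = 0.17885.
P(control-valve sticking | evidence) = 0.034185 / 0.17885 ≈ 0.191.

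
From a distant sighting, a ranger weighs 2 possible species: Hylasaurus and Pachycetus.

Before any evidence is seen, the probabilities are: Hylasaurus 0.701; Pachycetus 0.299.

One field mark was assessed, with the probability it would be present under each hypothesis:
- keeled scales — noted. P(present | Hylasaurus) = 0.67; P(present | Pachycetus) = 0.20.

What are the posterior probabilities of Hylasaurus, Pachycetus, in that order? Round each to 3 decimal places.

For each hypothesis, the unnormalized posterior weight is prior × likelihood:
  Hylasaurus: 0.701 × 0.67 = 0.46967
  Pachycetus: 0.299 × 0.20 = 0.0598
Normalizing constant Z = 0.46967 + 0.0598 = 0.52947.
P(Hylasaurus | evidence) = 0.46967 / 0.52947 ≈ 0.887
P(Pachycetus | evidence) = 0.0598 / 0.52947 ≈ 0.113

0.887, 0.113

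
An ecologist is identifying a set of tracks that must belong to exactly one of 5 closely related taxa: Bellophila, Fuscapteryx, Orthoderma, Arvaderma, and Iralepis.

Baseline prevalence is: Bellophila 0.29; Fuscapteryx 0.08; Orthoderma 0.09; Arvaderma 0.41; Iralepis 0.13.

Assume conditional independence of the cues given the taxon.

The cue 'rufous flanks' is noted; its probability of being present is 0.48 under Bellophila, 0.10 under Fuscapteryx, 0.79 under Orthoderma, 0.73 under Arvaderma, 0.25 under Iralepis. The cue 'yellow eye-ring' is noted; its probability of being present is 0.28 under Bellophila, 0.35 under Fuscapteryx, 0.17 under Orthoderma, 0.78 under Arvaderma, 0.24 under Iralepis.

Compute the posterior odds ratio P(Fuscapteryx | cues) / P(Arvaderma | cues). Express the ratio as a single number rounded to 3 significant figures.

The normalizing constant cancels in an odds ratio, so compute prior × likelihood for the two hypotheses only:
  Fuscapteryx: 0.08 × 0.10 × 0.35 = 0.0028
  Arvaderma: 0.41 × 0.73 × 0.78 = 0.23345
Posterior odds = 0.0028 / 0.23345 ≈ 0.0120.

0.0120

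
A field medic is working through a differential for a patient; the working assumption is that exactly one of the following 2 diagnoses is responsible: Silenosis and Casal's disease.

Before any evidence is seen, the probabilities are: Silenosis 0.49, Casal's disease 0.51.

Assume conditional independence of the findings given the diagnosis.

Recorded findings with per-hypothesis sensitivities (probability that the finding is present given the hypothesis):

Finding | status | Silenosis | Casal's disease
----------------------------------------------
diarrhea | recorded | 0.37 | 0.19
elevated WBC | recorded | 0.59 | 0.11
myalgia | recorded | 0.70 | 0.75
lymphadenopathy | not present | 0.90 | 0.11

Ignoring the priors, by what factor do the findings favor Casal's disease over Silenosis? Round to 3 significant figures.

0.913

Take the product of per-finding likelihoods under each hypothesis (using 1 − P(present | H) for each absent finding), then divide.
  Casal's disease: 0.19 × 0.11 × 0.75 × (1 − 0.11) = 0.013951
  Silenosis: 0.37 × 0.59 × 0.70 × (1 − 0.90) = 0.015281
Bayes factor = 0.013951 / 0.015281 ≈ 0.913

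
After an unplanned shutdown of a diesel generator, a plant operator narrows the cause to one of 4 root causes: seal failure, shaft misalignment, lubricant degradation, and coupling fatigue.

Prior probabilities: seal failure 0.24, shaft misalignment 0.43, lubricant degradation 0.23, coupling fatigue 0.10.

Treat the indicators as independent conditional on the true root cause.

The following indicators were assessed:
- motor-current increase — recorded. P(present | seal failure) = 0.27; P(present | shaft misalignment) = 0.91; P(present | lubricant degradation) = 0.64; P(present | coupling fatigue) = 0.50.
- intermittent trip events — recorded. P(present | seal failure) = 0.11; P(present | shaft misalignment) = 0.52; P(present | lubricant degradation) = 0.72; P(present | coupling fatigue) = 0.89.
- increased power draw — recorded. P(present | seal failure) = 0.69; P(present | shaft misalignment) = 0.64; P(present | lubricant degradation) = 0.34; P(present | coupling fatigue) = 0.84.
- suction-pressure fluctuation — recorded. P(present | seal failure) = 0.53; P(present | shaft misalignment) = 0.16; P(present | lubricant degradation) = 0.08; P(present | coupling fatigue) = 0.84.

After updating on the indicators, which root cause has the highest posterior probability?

By Bayes' rule with conditional independence, the unnormalized weight for each hypothesis is prior × ∏ likelihoods:
  seal failure: 0.24 × 0.27 × 0.11 × 0.69 × 0.53 = 0.0026067
  shaft misalignment: 0.43 × 0.91 × 0.52 × 0.64 × 0.16 = 0.020836
  lubricant degradation: 0.23 × 0.64 × 0.72 × 0.34 × 0.08 = 0.0028828
  coupling fatigue: 0.10 × 0.50 × 0.89 × 0.84 × 0.84 = 0.031399
Marginal likelihood of the evidence = 0.057725.
P(seal failure | evidence) ≈ 0.0026067 / 0.057725 ≈ 0.045
P(shaft misalignment | evidence) ≈ 0.020836 / 0.057725 ≈ 0.361
P(lubricant degradation | evidence) ≈ 0.0028828 / 0.057725 ≈ 0.050
P(coupling fatigue | evidence) ≈ 0.031399 / 0.057725 ≈ 0.544
The largest is 0.544, so coupling fatigue is most probable.

coupling fatigue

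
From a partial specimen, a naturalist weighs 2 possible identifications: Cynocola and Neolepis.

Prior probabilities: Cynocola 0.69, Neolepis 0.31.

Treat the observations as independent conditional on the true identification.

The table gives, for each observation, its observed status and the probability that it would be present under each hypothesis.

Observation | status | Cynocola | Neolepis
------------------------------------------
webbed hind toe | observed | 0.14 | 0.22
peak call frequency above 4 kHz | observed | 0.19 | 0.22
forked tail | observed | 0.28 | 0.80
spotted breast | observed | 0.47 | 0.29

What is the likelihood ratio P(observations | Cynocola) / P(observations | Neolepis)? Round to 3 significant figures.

0.312

Take the product of per-observation likelihoods under each hypothesis, then divide.
  Cynocola: 0.14 × 0.19 × 0.28 × 0.47 = 0.0035006
  Neolepis: 0.22 × 0.22 × 0.80 × 0.29 = 0.011229
Bayes factor = 0.0035006 / 0.011229 ≈ 0.312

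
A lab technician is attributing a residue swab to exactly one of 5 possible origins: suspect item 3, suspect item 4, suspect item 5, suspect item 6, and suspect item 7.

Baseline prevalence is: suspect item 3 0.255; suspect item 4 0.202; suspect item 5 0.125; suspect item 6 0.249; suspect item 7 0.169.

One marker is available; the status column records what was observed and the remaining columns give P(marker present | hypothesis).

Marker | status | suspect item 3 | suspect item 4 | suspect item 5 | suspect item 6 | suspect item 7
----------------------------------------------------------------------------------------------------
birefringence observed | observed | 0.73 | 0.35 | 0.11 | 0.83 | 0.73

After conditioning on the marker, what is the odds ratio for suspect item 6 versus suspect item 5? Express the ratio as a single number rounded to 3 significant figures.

15.0

The normalizing constant cancels in an odds ratio, so compute prior × likelihood for the two hypotheses only:
  suspect item 6: 0.249 × 0.83 = 0.20667
  suspect item 5: 0.125 × 0.11 = 0.01375
Odds(suspect item 6 : suspect item 5) = 0.20667 / 0.01375 ≈ 15.0.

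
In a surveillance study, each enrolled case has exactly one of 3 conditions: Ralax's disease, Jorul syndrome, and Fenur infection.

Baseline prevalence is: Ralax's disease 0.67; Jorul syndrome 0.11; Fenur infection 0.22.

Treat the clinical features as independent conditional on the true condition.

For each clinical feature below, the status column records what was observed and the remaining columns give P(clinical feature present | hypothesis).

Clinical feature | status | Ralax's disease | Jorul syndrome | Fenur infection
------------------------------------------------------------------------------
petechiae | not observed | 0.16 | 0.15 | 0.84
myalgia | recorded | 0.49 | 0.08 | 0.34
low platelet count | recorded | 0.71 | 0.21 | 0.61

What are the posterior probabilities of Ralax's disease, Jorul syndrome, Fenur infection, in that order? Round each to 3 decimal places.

Multiply each prior by the joint likelihood of the clinical feature pattern (using 1 − P(present | H) for each absent clinical feature):
  Ralax's disease: 0.67 × (1 − 0.16) × 0.49 × 0.71 = 0.1958
  Jorul syndrome: 0.11 × (1 − 0.15) × 0.08 × 0.21 = 0.0015708
  Fenur infection: 0.22 × (1 − 0.84) × 0.34 × 0.61 = 0.0073005
Marginal likelihood of the evidence = 0.20467.
P(Ralax's disease | evidence) = 0.1958 / 0.20467 ≈ 0.957
P(Jorul syndrome | evidence) = 0.0015708 / 0.20467 ≈ 0.008
P(Fenur infection | evidence) = 0.0073005 / 0.20467 ≈ 0.036

0.957, 0.008, 0.036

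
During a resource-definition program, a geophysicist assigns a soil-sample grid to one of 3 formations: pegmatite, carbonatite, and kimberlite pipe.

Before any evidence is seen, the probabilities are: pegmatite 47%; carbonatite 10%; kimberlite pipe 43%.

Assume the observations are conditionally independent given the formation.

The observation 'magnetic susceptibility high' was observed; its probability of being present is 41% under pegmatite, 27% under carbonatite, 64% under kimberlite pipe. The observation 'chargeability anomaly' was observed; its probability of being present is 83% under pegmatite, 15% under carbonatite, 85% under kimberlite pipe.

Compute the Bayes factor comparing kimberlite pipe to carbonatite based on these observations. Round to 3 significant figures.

Take the product of per-observation likelihoods under each hypothesis, then divide.
  kimberlite pipe: 0.64 × 0.85 = 0.544
  carbonatite: 0.27 × 0.15 = 0.0405
Bayes factor = 0.544 / 0.0405 ≈ 13.4

13.4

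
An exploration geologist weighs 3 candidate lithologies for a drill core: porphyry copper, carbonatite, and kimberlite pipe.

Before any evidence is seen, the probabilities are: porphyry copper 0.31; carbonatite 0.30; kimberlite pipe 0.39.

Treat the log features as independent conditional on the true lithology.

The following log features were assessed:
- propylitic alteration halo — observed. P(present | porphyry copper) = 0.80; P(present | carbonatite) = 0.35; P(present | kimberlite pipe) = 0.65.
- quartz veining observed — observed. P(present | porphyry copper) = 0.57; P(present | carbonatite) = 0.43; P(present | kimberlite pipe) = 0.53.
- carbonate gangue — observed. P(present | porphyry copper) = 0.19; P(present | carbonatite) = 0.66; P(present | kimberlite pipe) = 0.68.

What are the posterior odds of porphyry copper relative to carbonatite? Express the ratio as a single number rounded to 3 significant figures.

Unnormalized posterior weight (prior times the log feature likelihoods) for each of the two hypotheses:
  porphyry copper: 0.31 × 0.80 × 0.57 × 0.19 = 0.026858
  carbonatite: 0.30 × 0.35 × 0.43 × 0.66 = 0.029799
Posterior odds = 0.026858 / 0.029799 ≈ 0.901.

0.901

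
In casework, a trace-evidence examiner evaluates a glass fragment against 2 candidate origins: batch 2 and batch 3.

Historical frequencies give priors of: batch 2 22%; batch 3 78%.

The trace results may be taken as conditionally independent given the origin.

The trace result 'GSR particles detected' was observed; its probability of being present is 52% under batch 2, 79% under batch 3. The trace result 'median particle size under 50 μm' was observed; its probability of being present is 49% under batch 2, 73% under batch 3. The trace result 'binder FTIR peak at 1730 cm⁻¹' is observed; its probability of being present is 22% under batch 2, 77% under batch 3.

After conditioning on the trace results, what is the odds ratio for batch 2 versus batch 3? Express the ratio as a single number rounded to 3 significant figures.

0.0356

Posterior odds equal prior odds times the likelihood ratio; only the two competing hypotheses matter.
  batch 2: 0.22 × 0.52 × 0.49 × 0.22 = 0.012332
  batch 3: 0.78 × 0.79 × 0.73 × 0.77 = 0.34637
Odds(batch 2 : batch 3) = 0.012332 / 0.34637 ≈ 0.0356.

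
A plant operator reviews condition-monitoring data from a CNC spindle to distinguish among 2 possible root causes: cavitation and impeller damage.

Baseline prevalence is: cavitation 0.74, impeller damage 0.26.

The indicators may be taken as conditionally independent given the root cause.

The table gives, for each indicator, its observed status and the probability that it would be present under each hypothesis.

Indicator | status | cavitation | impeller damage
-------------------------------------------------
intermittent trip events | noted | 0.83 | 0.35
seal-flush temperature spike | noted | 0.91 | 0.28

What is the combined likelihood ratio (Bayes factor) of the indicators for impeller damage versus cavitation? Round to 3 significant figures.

0.130

Joint likelihood of the indicator pattern under each hypothesis:
  impeller damage: 0.35 × 0.28 = 0.098
  cavitation: 0.83 × 0.91 = 0.7553
Bayes factor = 0.098 / 0.7553 ≈ 0.130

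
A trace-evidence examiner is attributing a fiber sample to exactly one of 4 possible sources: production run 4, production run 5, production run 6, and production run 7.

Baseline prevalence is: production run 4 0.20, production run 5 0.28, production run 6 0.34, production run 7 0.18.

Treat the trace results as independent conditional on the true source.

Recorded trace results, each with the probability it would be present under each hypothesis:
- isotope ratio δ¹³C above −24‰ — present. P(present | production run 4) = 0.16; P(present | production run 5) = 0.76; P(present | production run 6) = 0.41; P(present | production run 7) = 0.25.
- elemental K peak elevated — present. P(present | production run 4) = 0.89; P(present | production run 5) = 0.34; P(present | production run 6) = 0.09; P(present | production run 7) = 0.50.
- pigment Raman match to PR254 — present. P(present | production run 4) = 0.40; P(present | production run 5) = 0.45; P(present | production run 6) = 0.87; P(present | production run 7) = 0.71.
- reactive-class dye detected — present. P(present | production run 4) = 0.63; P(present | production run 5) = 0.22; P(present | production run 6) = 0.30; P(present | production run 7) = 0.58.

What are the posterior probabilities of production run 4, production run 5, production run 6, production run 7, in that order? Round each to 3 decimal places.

For each hypothesis, the unnormalized posterior weight is prior × product of the trace result likelihoods:
  production run 4: 0.20 × 0.16 × 0.89 × 0.40 × 0.63 = 0.007177
  production run 5: 0.28 × 0.76 × 0.34 × 0.45 × 0.22 = 0.0071628
  production run 6: 0.34 × 0.41 × 0.09 × 0.87 × 0.30 = 0.0032745
  production run 7: 0.18 × 0.25 × 0.50 × 0.71 × 0.58 = 0.0092655
The unnormalized weights sum to 0.02688.
P(production run 4 | evidence) = 0.007177 / 0.02688 ≈ 0.267
P(production run 5 | evidence) = 0.0071628 / 0.02688 ≈ 0.266
P(production run 6 | evidence) = 0.0032745 / 0.02688 ≈ 0.122
P(production run 7 | evidence) = 0.0092655 / 0.02688 ≈ 0.345

0.267, 0.266, 0.122, 0.345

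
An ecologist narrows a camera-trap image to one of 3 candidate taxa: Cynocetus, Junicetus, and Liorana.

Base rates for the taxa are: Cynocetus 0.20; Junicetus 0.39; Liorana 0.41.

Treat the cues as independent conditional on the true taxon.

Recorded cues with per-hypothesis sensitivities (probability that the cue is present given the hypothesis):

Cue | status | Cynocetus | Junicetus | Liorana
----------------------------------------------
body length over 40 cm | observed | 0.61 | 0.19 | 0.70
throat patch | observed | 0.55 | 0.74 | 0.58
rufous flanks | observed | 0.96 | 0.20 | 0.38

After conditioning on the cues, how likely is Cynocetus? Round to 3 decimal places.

By Bayes' rule with conditional independence, the unnormalized weight for each hypothesis is prior × ∏ likelihoods:
  Cynocetus: 0.20 × 0.61 × 0.55 × 0.96 = 0.064416
  Junicetus: 0.39 × 0.19 × 0.74 × 0.20 = 0.010967
  Liorana: 0.41 × 0.70 × 0.58 × 0.38 = 0.063255
Marginal likelihood of the evidence = 0.13864.
P(Cynocetus | evidence) = 0.064416 / 0.13864 ≈ 0.465.

0.465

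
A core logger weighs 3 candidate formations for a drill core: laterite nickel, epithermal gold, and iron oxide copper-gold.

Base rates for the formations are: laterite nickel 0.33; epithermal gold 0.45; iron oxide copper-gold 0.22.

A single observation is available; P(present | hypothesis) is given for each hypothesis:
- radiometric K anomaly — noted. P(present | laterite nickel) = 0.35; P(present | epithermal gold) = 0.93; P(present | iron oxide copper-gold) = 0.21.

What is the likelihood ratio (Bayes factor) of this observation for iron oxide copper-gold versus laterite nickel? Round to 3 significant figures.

0.600

The Bayes factor is the ratio of the two likelihoods.
  iron oxide copper-gold: 0.21
  laterite nickel: 0.35
Bayes factor = 0.21 / 0.35 ≈ 0.600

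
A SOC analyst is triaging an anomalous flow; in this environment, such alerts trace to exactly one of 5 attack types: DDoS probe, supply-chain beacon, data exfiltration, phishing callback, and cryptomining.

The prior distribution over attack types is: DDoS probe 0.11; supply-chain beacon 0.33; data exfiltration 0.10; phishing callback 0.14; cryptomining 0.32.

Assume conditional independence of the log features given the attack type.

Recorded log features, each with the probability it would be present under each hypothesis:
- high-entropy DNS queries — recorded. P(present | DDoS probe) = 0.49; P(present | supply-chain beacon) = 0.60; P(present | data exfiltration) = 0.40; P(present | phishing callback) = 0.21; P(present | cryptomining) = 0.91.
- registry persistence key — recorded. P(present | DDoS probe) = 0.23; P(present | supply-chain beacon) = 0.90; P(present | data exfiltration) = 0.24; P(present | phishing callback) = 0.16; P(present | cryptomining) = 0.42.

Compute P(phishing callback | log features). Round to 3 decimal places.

Multiply each prior by the joint likelihood of the log feature pattern:
  DDoS probe: 0.11 × 0.49 × 0.23 = 0.012397
  supply-chain beacon: 0.33 × 0.60 × 0.90 = 0.1782
  data exfiltration: 0.10 × 0.40 × 0.24 = 0.0096
  phishing callback: 0.14 × 0.21 × 0.16 = 0.004704
  cryptomining: 0.32 × 0.91 × 0.42 = 0.1223
Marginal likelihood of the evidence = 0.32721.
P(phishing callback | evidence) = 0.004704 / 0.32721 ≈ 0.014.

0.014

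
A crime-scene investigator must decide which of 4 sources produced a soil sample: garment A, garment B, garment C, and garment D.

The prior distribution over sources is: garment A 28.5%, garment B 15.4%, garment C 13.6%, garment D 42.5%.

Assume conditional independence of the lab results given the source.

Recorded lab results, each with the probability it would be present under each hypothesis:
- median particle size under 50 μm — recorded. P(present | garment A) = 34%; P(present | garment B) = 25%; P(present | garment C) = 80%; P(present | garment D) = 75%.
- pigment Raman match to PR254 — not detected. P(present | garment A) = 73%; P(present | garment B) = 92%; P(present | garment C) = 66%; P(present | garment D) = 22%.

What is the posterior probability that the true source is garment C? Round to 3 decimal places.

By Bayes' rule with conditional independence, the unnormalized weight for each hypothesis is prior × ∏ likelihoods (using 1 − P(present | H) for each absent lab result):
  garment A: 0.285 × 0.34 × (1 − 0.73) = 0.026163
  garment B: 0.154 × 0.25 × (1 − 0.92) = 0.00308
  garment C: 0.136 × 0.80 × (1 − 0.66) = 0.036992
  garment D: 0.425 × 0.75 × (1 − 0.22) = 0.24862
The unnormalized weights sum to 0.31486.
P(garment C | evidence) = 0.036992 / 0.31486 ≈ 0.117.

0.117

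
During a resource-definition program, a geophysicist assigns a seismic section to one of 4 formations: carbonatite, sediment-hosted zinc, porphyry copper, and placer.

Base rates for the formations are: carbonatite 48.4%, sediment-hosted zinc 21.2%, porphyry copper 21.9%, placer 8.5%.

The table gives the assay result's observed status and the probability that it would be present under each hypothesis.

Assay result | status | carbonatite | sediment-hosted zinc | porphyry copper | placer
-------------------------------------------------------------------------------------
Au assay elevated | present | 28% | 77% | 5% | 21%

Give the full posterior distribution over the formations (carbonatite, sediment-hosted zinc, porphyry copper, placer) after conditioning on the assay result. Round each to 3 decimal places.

Multiply each prior by the likelihood of the assay result:
  carbonatite: 0.484 × 0.28 = 0.13552
  sediment-hosted zinc: 0.212 × 0.77 = 0.16324
  porphyry copper: 0.219 × 0.05 = 0.01095
  placer: 0.085 × 0.21 = 0.01785
Normalizing constant Z = 0.13552 + 0.16324 + 0.01095 + 0.01785 = 0.32756.
P(carbonatite | evidence) = 0.13552 / 0.32756 ≈ 0.414
P(sediment-hosted zinc | evidence) = 0.16324 / 0.32756 ≈ 0.498
P(porphyry copper | evidence) = 0.01095 / 0.32756 ≈ 0.033
P(placer | evidence) = 0.01785 / 0.32756 ≈ 0.054

0.414, 0.498, 0.033, 0.054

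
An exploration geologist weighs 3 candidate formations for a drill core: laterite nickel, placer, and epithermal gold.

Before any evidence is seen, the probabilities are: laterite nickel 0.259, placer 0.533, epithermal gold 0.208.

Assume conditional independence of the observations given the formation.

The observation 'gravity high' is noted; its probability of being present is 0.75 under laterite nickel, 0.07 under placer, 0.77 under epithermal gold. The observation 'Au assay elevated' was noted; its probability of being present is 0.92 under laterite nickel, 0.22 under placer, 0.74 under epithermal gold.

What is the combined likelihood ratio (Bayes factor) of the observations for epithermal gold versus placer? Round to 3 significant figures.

The Bayes factor is the ratio of the joint likelihoods of the evidence pattern under the two hypotheses.
  epithermal gold: 0.77 × 0.74 = 0.5698
  placer: 0.07 × 0.22 = 0.0154
Bayes factor = 0.5698 / 0.0154 ≈ 37.0

37.0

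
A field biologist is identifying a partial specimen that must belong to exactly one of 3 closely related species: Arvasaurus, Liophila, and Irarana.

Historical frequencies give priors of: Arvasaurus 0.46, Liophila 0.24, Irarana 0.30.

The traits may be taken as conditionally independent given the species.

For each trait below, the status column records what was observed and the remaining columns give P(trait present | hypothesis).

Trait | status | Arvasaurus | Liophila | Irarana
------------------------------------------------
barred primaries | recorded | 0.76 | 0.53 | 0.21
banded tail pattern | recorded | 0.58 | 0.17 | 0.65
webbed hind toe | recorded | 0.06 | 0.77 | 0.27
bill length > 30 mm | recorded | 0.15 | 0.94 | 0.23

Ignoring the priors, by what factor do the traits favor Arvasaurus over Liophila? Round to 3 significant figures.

Take the product of per-trait likelihoods under each hypothesis, then divide.
  Arvasaurus: 0.76 × 0.58 × 0.06 × 0.15 = 0.0039672
  Liophila: 0.53 × 0.17 × 0.77 × 0.94 = 0.065214
Bayes factor = 0.0039672 / 0.065214 ≈ 0.0608

0.0608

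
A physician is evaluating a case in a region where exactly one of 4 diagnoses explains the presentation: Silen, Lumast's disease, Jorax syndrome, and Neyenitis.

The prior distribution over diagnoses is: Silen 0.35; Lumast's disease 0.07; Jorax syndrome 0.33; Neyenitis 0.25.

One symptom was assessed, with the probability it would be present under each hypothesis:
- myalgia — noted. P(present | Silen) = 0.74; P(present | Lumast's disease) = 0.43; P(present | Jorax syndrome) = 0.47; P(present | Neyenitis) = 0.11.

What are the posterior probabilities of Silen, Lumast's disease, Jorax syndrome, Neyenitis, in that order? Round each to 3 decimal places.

0.549, 0.064, 0.329, 0.058

For each hypothesis, the unnormalized posterior weight is prior × likelihood:
  Silen: 0.35 × 0.74 = 0.259
  Lumast's disease: 0.07 × 0.43 = 0.0301
  Jorax syndrome: 0.33 × 0.47 = 0.1551
  Neyenitis: 0.25 × 0.11 = 0.0275
Marginal likelihood of the evidence = 0.4717.
P(Silen | evidence) = 0.259 / 0.4717 ≈ 0.549
P(Lumast's disease | evidence) = 0.0301 / 0.4717 ≈ 0.064
P(Jorax syndrome | evidence) = 0.1551 / 0.4717 ≈ 0.329
P(Neyenitis | evidence) = 0.0275 / 0.4717 ≈ 0.058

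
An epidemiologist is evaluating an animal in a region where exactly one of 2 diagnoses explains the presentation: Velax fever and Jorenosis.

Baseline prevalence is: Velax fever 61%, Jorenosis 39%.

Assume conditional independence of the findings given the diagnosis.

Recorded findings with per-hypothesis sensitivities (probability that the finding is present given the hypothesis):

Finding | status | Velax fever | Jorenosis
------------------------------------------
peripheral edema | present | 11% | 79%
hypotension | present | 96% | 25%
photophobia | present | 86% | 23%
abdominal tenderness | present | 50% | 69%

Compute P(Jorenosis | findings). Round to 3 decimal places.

0.306

By Bayes' rule with conditional independence, the unnormalized weight for each hypothesis is prior × ∏ likelihoods:
  Velax fever: 0.61 × 0.11 × 0.96 × 0.86 × 0.50 = 0.027699
  Jorenosis: 0.39 × 0.79 × 0.25 × 0.23 × 0.69 = 0.012224
Marginal likelihood of the evidence = 0.039923.
P(Jorenosis | evidence) = 0.012224 / 0.039923 ≈ 0.306.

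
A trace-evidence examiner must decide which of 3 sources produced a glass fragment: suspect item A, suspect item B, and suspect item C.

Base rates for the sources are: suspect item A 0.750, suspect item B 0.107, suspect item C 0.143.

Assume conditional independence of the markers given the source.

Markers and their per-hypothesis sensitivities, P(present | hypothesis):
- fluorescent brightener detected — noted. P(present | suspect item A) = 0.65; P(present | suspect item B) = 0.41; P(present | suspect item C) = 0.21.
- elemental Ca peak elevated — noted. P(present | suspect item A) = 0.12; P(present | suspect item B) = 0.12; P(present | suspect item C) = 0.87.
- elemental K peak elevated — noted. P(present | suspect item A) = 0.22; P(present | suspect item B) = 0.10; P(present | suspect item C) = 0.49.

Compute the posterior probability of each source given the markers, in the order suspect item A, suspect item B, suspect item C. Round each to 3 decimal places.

For each hypothesis, the unnormalized posterior weight is prior × product of the marker likelihoods:
  suspect item A: 0.750 × 0.65 × 0.12 × 0.22 = 0.01287
  suspect item B: 0.107 × 0.41 × 0.12 × 0.10 = 0.00052644
  suspect item C: 0.143 × 0.21 × 0.87 × 0.49 = 0.012802
The unnormalized weights sum to 0.026198.
P(suspect item A | evidence) = 0.01287 / 0.026198 ≈ 0.491
P(suspect item B | evidence) = 0.00052644 / 0.026198 ≈ 0.020
P(suspect item C | evidence) = 0.012802 / 0.026198 ≈ 0.489

0.491, 0.020, 0.489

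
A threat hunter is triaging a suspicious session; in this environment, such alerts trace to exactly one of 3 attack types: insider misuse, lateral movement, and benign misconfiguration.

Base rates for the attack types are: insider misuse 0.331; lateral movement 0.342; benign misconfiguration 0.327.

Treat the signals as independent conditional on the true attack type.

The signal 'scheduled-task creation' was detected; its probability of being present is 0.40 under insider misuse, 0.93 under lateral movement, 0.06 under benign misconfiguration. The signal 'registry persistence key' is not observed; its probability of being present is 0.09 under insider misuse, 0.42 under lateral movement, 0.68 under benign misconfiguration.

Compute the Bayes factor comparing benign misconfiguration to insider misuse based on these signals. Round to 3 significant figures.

The Bayes factor is the ratio of the joint likelihoods of the signal pattern under the two hypotheses (using 1 − P(present | H) for each absent signal).
  benign misconfiguration: 0.06 × (1 − 0.68) = 0.0192
  insider misuse: 0.40 × (1 − 0.09) = 0.364
Bayes factor = 0.0192 / 0.364 ≈ 0.0527

0.0527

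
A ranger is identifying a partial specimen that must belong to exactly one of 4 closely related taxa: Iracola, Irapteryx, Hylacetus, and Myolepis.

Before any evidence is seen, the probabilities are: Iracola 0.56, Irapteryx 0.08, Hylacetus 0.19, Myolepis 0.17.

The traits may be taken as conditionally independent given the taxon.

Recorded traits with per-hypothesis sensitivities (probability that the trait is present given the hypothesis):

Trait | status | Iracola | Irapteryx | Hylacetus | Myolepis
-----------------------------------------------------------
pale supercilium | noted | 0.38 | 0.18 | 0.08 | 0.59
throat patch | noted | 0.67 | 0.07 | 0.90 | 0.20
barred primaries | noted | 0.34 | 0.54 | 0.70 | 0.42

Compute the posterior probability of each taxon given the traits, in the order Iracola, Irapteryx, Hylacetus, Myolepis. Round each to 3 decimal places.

Multiply each prior by the joint likelihood of the trait pattern:
  Iracola: 0.56 × 0.38 × 0.67 × 0.34 = 0.048476
  Irapteryx: 0.08 × 0.18 × 0.07 × 0.54 = 0.00054432
  Hylacetus: 0.19 × 0.08 × 0.90 × 0.70 = 0.009576
  Myolepis: 0.17 × 0.59 × 0.20 × 0.42 = 0.0084252
Marginal likelihood of the evidence = 0.067021.
P(Iracola | evidence) = 0.048476 / 0.067021 ≈ 0.723
P(Irapteryx | evidence) = 0.00054432 / 0.067021 ≈ 0.008
P(Hylacetus | evidence) = 0.009576 / 0.067021 ≈ 0.143
P(Myolepis | evidence) = 0.0084252 / 0.067021 ≈ 0.126

0.723, 0.008, 0.143, 0.126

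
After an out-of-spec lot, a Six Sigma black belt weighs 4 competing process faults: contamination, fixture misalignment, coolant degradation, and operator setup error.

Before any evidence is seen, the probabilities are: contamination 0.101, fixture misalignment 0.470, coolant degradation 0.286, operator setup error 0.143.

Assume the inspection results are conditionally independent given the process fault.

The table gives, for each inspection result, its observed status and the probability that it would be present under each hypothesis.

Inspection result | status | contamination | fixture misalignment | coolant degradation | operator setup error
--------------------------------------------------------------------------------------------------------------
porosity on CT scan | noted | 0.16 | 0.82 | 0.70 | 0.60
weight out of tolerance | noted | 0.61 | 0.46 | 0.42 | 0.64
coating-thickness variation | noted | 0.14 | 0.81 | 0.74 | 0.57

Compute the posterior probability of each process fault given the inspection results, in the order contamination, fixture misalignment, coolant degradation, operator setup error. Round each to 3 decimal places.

0.006, 0.602, 0.261, 0.131

Multiply each prior by the joint likelihood of the inspection result pattern:
  contamination: 0.101 × 0.16 × 0.61 × 0.14 = 0.0013801
  fixture misalignment: 0.470 × 0.82 × 0.46 × 0.81 = 0.1436
  coolant degradation: 0.286 × 0.70 × 0.42 × 0.74 = 0.062222
  operator setup error: 0.143 × 0.60 × 0.64 × 0.57 = 0.0313
Normalizing constant Z = 0.0013801 + 0.1436 + 0.062222 + 0.0313 = 0.2385.
P(contamination | evidence) = 0.0013801 / 0.2385 ≈ 0.006
P(fixture misalignment | evidence) = 0.1436 / 0.2385 ≈ 0.602
P(coolant degradation | evidence) = 0.062222 / 0.2385 ≈ 0.261
P(operator setup error | evidence) = 0.0313 / 0.2385 ≈ 0.131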